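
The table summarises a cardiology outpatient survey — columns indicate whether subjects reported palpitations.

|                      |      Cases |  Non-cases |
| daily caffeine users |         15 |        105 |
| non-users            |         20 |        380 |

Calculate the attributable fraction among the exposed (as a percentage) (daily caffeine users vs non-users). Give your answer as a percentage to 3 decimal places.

risk, daily caffeine users = 15/120 = 0.1250
risk, non-users = 20/400 = 0.0500
AR% = (0.1250 − 0.0500) / 0.1250 = 0.6000 → 60.000%

AR% ≈ 60.000%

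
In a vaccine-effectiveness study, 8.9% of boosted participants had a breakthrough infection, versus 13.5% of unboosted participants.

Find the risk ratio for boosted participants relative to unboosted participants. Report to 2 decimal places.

RR = 0.0890 / 0.1350 = 0.66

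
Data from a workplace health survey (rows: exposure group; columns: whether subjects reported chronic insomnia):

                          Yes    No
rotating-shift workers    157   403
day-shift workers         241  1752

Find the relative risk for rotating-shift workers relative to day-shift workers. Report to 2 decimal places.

risk, rotating-shift workers = 157/560 = 0.2804
risk, day-shift workers = 241/1993 = 0.1209
RR = 0.2804 / 0.1209 = 2.32

2.32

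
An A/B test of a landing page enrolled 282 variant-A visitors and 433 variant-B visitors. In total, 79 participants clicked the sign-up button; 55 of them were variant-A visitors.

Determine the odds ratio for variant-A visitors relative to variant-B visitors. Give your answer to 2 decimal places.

OR = 4.13

variant-A visitors without the outcome: 282 − 55 = 227
variant-B visitors with the outcome: 79 − 55 = 24
variant-B visitors without the outcome: 433 − 24 = 409
odds, variant-A visitors = 55/227 = 0.2423
odds, variant-B visitors = 24/409 = 0.0587
OR = 0.2423 / 0.0587 = 4.13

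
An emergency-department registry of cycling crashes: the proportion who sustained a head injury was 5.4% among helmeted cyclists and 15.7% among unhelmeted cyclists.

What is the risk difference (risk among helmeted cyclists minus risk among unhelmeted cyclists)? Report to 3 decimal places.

risk difference = 0.0540 − 0.1570 = -0.103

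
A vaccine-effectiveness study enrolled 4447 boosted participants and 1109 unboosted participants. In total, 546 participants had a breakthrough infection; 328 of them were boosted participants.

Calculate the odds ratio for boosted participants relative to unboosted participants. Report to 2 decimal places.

OR ≈ 0.33

boosted participants without the outcome: 4447 − 328 = 4119
unboosted participants with the outcome: 546 − 328 = 218
unboosted participants without the outcome: 1109 − 218 = 891
OR = (328 × 891) / (4119 × 218) = 292248/897942 ≈ 0.33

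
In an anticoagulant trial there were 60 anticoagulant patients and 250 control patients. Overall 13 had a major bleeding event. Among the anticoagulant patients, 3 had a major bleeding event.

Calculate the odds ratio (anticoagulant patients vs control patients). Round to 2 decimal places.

anticoagulant patients without the outcome: 60 − 3 = 57
control patients with the outcome: 13 − 3 = 10
control patients without the outcome: 250 − 10 = 240
OR = (3 × 240) / (57 × 10) = 720/570 ≈ 1.26

OR ≈ 1.26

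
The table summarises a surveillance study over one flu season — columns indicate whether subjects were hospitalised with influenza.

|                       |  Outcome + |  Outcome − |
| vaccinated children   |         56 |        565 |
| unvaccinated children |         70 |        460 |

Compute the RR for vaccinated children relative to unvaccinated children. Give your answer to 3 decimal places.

risk, vaccinated children = 56/621 = 0.0902
risk, unvaccinated children = 70/530 = 0.1321
RR = 0.0902 / 0.1321 = 0.683

RR = 0.683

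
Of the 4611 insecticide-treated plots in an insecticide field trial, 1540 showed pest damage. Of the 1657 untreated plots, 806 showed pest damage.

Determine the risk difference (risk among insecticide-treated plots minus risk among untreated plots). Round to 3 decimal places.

risk, insecticide-treated plots = 1540/4611 = 0.3340
risk, untreated plots = 806/1657 = 0.4864
risk difference = 0.3340 − 0.4864 = -0.152

-0.152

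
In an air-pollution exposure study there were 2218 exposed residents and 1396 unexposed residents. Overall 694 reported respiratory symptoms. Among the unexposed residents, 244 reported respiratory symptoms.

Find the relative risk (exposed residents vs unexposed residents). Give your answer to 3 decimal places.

exposed residents with the outcome: 694 − 244 = 450
exposed residents without the outcome: 2218 − 450 = 1768
unexposed residents without the outcome: 1396 − 244 = 1152
risk, exposed residents = 450/2218 = 0.2029
risk, unexposed residents = 244/1396 = 0.1748
RR = 0.2029 / 0.1748 = 1.161

1.161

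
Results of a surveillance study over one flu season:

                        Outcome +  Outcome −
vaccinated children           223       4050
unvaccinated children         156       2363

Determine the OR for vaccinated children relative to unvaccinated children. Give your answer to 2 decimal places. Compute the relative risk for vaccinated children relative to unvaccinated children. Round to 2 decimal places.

OR = 0.83; RR = 0.84

OR = (223 × 2363) / (4050 × 156) = 526949/631800 ≈ 0.83
risk, vaccinated children = 223/4273 = 0.0522
risk, unvaccinated children = 156/2519 = 0.0619
RR = 0.0522 / 0.0619 = 0.84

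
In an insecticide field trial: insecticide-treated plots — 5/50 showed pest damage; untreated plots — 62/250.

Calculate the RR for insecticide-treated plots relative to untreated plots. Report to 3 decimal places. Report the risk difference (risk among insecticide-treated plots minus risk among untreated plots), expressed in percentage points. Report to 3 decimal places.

risk, insecticide-treated plots = 5/50 = 0.1000
risk, untreated plots = 62/250 = 0.2480
RR = 0.1000 / 0.2480 = 0.403
risk difference = 0.1000 − 0.2480 = -0.1480 → -14.800 percentage points

RR = 0.403; RD = -14.800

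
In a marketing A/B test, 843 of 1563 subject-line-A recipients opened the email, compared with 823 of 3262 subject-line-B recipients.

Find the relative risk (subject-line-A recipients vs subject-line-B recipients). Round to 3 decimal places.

risk, subject-line-A recipients = 843/1563 = 0.5393
risk, subject-line-B recipients = 823/3262 = 0.2523
RR = 0.5393 / 0.2523 = 2.138

RR ≈ 2.138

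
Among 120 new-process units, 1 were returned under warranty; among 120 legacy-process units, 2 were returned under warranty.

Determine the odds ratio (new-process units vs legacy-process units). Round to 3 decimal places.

OR = (1 × 118) / (119 × 2) = 118/238 ≈ 0.496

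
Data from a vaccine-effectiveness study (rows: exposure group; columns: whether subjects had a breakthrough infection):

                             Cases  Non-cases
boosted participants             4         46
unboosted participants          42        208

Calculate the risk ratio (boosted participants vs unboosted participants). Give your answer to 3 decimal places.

RR = 0.476

risk, boosted participants = 4/50 = 0.0800
risk, unboosted participants = 42/250 = 0.1680
RR = 0.0800 / 0.1680 = 0.476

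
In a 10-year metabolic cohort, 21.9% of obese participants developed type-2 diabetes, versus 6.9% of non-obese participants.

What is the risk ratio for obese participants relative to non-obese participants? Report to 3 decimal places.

RR = 0.2190 / 0.0690 = 3.174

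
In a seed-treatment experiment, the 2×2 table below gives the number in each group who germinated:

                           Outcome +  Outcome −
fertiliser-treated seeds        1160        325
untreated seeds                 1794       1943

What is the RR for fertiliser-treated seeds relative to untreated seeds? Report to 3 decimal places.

RR = 1.627

risk, fertiliser-treated seeds = 1160/1485 = 0.7811
risk, untreated seeds = 1794/3737 = 0.4801
RR = 0.7811 / 0.4801 = 1.627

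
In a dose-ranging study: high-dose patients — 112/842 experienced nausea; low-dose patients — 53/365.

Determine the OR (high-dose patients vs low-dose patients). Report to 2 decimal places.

0.90

odds, high-dose patients = 112/730 = 0.1534
odds, low-dose patients = 53/312 = 0.1699
OR = 0.1534 / 0.1699 = 0.90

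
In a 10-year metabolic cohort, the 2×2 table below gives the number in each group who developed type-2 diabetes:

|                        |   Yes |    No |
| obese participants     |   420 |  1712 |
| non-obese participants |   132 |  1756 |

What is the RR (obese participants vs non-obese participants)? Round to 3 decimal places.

2.818

risk, obese participants = 420/2132 = 0.1970
risk, non-obese participants = 132/1888 = 0.0699
RR = 0.1970 / 0.0699 = 2.818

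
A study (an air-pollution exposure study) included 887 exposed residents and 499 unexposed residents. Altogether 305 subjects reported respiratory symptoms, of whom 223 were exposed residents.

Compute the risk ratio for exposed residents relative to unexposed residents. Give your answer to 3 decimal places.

1.530

exposed residents without the outcome: 887 − 223 = 664
unexposed residents with the outcome: 305 − 223 = 82
unexposed residents without the outcome: 499 − 82 = 417
risk, exposed residents = 223/887 = 0.2514
risk, unexposed residents = 82/499 = 0.1643
RR = 0.2514 / 0.1643 = 1.530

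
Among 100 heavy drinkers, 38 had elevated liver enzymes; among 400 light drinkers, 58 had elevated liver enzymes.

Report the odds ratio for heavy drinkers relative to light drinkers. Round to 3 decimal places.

OR ≈ 3.614

odds, heavy drinkers = 38/62 = 0.6129
odds, light drinkers = 58/342 = 0.1696
OR = 0.6129 / 0.1696 = 3.614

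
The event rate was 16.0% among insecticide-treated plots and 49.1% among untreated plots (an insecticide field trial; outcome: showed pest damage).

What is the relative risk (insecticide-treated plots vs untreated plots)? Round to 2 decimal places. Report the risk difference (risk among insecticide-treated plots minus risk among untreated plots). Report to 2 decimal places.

RR = 0.33; RD = -0.33

RR = 0.1600 / 0.4910 = 0.33
risk difference = 0.1600 − 0.4910 = -0.33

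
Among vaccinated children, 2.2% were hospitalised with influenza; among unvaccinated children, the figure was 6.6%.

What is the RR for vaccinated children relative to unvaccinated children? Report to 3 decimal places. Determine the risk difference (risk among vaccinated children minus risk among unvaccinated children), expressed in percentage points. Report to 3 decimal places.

RR = 0.333; RD = -4.400

RR = 0.02200 / 0.06600 = 0.333
risk difference = 0.02200 − 0.06600 = -0.04400 → -4.400 percentage points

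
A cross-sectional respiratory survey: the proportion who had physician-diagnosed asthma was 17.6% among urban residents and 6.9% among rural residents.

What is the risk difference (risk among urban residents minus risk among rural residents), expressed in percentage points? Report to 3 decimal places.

10.700

risk difference = 0.1760 − 0.0690 = 0.1070 → 10.700 percentage points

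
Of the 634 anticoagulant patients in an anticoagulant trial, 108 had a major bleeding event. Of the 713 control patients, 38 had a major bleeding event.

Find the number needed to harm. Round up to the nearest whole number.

NNH ≈ 9

risk, anticoagulant patients = 108/634 = 0.170347
risk, control patients = 38/713 = 0.053296
absolute risk difference = 0.117051
1 / 0.117051 = 8.543 → round up → 9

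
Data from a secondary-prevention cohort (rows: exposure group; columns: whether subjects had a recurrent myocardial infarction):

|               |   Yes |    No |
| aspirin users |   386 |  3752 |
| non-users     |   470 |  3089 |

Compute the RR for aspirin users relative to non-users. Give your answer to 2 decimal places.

0.71

risk, aspirin users = 386/4138 = 0.0933
risk, non-users = 470/3559 = 0.1321
RR = 0.0933 / 0.1321 = 0.71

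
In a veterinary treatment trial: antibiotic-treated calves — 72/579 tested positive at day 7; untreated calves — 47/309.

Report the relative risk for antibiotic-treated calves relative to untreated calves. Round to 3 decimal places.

risk, antibiotic-treated calves = 72/579 = 0.1244
risk, untreated calves = 47/309 = 0.1521
RR = 0.1244 / 0.1521 = 0.818

0.818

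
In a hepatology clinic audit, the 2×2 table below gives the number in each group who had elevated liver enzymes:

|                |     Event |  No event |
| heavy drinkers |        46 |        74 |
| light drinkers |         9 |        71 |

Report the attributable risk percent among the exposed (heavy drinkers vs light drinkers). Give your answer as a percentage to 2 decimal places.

70.65%

risk, heavy drinkers = 46/120 = 0.3833
risk, light drinkers = 9/80 = 0.1125
AR% = (0.3833 − 0.1125) / 0.3833 = 0.7065 → 70.65%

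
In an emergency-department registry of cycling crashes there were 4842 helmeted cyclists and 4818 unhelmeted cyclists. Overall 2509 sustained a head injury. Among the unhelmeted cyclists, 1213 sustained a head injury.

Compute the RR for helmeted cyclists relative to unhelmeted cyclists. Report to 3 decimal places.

helmeted cyclists with the outcome: 2509 − 1213 = 1296
helmeted cyclists without the outcome: 4842 − 1296 = 3546
unhelmeted cyclists without the outcome: 4818 − 1213 = 3605
risk, helmeted cyclists = 1296/4842 = 0.2677
risk, unhelmeted cyclists = 1213/4818 = 0.2518
RR = 0.2677 / 0.2518 = 1.063

RR: 1.063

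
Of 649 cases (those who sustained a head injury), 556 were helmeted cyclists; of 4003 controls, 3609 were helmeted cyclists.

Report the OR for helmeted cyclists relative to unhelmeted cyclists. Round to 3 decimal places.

odds, helmeted cyclists = 556/3609 = 0.1541
odds, unhelmeted cyclists = 93/394 = 0.2360
OR = 0.1541 / 0.2360 = 0.653

0.653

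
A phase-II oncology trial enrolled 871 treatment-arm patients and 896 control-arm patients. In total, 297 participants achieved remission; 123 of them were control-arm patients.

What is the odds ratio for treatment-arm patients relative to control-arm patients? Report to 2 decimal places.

treatment-arm patients with the outcome: 297 − 123 = 174
treatment-arm patients without the outcome: 871 − 174 = 697
control-arm patients without the outcome: 896 − 123 = 773
OR = (174 × 773) / (697 × 123) = 134502/85731 ≈ 1.57

1.57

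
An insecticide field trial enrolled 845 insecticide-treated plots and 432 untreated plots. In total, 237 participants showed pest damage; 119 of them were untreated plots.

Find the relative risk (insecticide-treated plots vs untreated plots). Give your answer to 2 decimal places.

0.51

insecticide-treated plots with the outcome: 237 − 119 = 118
insecticide-treated plots without the outcome: 845 − 118 = 727
untreated plots without the outcome: 432 − 119 = 313
risk, insecticide-treated plots = 118/845 = 0.1396
risk, untreated plots = 119/432 = 0.2755
RR = 0.1396 / 0.2755 = 0.51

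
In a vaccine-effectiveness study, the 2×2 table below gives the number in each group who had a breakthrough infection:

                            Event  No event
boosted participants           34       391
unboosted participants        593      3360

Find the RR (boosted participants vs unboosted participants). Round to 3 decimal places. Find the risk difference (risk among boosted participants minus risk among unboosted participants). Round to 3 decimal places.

RR = 0.533; RD = -0.070

risk, boosted participants = 34/425 = 0.0800
risk, unboosted participants = 593/3953 = 0.1500
RR = 0.0800 / 0.1500 = 0.533
risk difference = 0.0800 − 0.1500 = -0.070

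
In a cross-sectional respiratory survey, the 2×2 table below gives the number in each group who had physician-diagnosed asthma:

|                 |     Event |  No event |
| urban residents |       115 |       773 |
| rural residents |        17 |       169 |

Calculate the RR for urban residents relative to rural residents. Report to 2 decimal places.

RR: 1.42

risk, urban residents = 115/888 = 0.1295
risk, rural residents = 17/186 = 0.0914
RR = 0.1295 / 0.0914 = 1.42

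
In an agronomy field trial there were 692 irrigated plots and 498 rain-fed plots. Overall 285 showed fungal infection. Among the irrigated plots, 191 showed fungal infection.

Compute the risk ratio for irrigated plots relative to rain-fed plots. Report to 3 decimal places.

irrigated plots without the outcome: 692 − 191 = 501
rain-fed plots with the outcome: 285 − 191 = 94
rain-fed plots without the outcome: 498 − 94 = 404
risk, irrigated plots = 191/692 = 0.2760
risk, rain-fed plots = 94/498 = 0.1888
RR = 0.2760 / 0.1888 = 1.462

RR: 1.462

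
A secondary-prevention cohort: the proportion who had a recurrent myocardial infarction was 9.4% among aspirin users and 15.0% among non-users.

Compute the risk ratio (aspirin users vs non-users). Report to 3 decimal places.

RR = 0.0940 / 0.1500 = 0.627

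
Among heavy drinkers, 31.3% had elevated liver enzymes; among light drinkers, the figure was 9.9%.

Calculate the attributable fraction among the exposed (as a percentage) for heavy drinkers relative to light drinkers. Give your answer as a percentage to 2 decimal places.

AR% = (0.3130 − 0.0990) / 0.3130 = 0.6837 → 68.37%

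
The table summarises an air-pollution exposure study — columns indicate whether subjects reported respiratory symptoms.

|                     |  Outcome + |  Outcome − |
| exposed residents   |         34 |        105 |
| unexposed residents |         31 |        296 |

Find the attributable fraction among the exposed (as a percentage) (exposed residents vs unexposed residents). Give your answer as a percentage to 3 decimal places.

AR%: 61.243%

risk, exposed residents = 34/139 = 0.2446
risk, unexposed residents = 31/327 = 0.0948
AR% = (0.2446 − 0.0948) / 0.2446 = 0.6124 → 61.243%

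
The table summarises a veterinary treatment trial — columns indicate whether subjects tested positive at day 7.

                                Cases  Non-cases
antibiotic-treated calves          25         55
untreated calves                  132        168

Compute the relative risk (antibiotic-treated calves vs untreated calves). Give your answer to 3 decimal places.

risk, antibiotic-treated calves = 25/80 = 0.3125
risk, untreated calves = 132/300 = 0.4400
RR = 0.3125 / 0.4400 = 0.710

0.710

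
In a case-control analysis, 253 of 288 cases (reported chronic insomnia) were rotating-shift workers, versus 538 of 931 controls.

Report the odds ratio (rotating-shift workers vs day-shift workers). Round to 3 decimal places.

OR = (253 × 393) / (538 × 35) = 99429/18830 ≈ 5.280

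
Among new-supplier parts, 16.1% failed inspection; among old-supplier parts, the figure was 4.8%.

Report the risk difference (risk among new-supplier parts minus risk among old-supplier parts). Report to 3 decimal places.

risk difference = 0.16100 − 0.04800 = 0.113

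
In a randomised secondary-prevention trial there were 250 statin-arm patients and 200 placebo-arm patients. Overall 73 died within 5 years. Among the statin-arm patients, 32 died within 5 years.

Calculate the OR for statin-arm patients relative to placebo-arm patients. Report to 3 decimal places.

OR ≈ 0.569

statin-arm patients without the outcome: 250 − 32 = 218
placebo-arm patients with the outcome: 73 − 32 = 41
placebo-arm patients without the outcome: 200 − 41 = 159
OR = (32 × 159) / (218 × 41) = 5088/8938 ≈ 0.569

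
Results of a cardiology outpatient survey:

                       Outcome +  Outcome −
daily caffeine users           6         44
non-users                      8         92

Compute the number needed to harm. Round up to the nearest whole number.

risk, daily caffeine users = 6/50 = 0.120000
risk, non-users = 8/100 = 0.080000
absolute risk difference = 0.040000
1 / 0.040000 = 25.000 → round up → 25

25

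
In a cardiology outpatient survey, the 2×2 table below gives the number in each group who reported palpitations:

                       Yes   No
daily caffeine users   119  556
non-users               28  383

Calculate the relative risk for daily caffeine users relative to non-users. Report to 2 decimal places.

risk, daily caffeine users = 119/675 = 0.1763
risk, non-users = 28/411 = 0.0681
RR = 0.1763 / 0.0681 = 2.59

2.59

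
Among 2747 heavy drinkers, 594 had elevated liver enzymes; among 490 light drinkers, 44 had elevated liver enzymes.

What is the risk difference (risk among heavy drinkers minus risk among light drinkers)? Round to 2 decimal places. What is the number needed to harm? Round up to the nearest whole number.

risk, heavy drinkers = 594/2747 = 0.2162
risk, light drinkers = 44/490 = 0.0898
risk difference = 0.2162 − 0.0898 = 0.13
absolute risk difference = 0.126440
1 / 0.126440 = 7.909 → round up → 8

RD = 0.13; NNH = 8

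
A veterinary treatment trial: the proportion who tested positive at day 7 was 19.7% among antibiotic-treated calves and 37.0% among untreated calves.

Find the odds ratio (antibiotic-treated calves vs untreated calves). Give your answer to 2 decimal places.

odds, antibiotic-treated calves = 0.1970/0.8030 = 0.2453
odds, untreated calves = 0.3700/0.6300 = 0.5873
OR = 0.2453 / 0.5873 = 0.42

OR = 0.42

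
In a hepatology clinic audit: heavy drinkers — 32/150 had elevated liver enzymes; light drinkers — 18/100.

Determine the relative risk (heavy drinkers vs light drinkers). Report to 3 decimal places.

risk, heavy drinkers = 32/150 = 0.2133
risk, light drinkers = 18/100 = 0.1800
RR = 0.2133 / 0.1800 = 1.185

1.185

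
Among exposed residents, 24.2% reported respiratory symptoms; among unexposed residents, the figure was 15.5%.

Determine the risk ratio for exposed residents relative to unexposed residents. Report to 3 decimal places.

RR = 0.2420 / 0.1550 = 1.561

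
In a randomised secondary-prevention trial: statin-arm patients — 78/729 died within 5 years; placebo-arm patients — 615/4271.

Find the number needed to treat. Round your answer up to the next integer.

NNT: 28

risk, statin-arm patients = 78/729 = 0.106996
risk, placebo-arm patients = 615/4271 = 0.143994
absolute risk difference = 0.036998
1 / 0.036998 = 27.028 → round up → 28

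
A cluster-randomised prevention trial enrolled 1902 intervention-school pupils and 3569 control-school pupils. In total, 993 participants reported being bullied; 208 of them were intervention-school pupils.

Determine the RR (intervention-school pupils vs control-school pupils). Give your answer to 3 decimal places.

0.497

intervention-school pupils without the outcome: 1902 − 208 = 1694
control-school pupils with the outcome: 993 − 208 = 785
control-school pupils without the outcome: 3569 − 785 = 2784
risk, intervention-school pupils = 208/1902 = 0.1094
risk, control-school pupils = 785/3569 = 0.2199
RR = 0.1094 / 0.2199 = 0.497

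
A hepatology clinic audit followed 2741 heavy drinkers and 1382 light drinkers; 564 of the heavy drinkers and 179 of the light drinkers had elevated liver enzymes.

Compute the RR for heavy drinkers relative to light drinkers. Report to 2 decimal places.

RR ≈ 1.59

risk, heavy drinkers = 564/2741 = 0.2058
risk, light drinkers = 179/1382 = 0.1295
RR = 0.2058 / 0.1295 = 1.59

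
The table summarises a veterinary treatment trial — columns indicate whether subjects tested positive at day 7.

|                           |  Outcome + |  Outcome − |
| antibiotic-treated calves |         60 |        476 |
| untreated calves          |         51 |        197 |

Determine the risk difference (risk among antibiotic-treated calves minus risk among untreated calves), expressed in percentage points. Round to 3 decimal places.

RD: -9.370

risk, antibiotic-treated calves = 60/536 = 0.1119
risk, untreated calves = 51/248 = 0.2056
risk difference = 0.1119 − 0.2056 = -0.0937 → -9.370 percentage points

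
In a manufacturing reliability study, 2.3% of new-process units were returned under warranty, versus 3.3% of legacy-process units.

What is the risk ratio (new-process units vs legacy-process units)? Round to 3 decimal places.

RR = 0.02300 / 0.03300 = 0.697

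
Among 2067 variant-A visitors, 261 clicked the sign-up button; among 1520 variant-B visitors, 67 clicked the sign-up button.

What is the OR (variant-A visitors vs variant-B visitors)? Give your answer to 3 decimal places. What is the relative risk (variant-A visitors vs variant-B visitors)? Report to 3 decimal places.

OR = (261 × 1453) / (1806 × 67) = 379233/121002 ≈ 3.134
risk, variant-A visitors = 261/2067 = 0.12627
risk, variant-B visitors = 67/1520 = 0.04408
RR = 0.12627 / 0.04408 = 2.865

OR = 3.134; RR = 2.865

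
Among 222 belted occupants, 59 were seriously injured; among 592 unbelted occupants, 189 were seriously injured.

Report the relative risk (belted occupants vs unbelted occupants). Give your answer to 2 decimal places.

risk, belted occupants = 59/222 = 0.2658
risk, unbelted occupants = 189/592 = 0.3193
RR = 0.2658 / 0.3193 = 0.83

0.83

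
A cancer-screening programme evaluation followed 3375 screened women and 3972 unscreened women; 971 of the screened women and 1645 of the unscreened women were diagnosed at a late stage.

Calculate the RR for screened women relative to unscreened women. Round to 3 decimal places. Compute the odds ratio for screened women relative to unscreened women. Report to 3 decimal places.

risk, screened women = 971/3375 = 0.2877
risk, unscreened women = 1645/3972 = 0.4141
RR = 0.2877 / 0.4141 = 0.695
OR = (971 × 2327) / (2404 × 1645) = 2259517/3954580 ≈ 0.571

RR = 0.695; OR = 0.571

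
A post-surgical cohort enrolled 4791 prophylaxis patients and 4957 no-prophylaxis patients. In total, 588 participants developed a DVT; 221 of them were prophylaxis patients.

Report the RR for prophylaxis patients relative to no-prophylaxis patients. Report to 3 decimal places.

prophylaxis patients without the outcome: 4791 − 221 = 4570
no-prophylaxis patients with the outcome: 588 − 221 = 367
no-prophylaxis patients without the outcome: 4957 − 367 = 4590
risk, prophylaxis patients = 221/4791 = 0.04613
risk, no-prophylaxis patients = 367/4957 = 0.07404
RR = 0.04613 / 0.07404 = 0.623

RR ≈ 0.623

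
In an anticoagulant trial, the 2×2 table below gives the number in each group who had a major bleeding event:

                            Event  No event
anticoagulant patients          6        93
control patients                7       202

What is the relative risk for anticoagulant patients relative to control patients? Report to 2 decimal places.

risk, anticoagulant patients = 6/99 = 0.06061
risk, control patients = 7/209 = 0.03349
RR = 0.06061 / 0.03349 = 1.81

1.81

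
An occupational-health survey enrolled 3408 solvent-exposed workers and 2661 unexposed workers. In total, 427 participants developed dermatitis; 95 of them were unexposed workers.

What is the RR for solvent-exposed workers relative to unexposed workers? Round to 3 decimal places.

solvent-exposed workers with the outcome: 427 − 95 = 332
solvent-exposed workers without the outcome: 3408 − 332 = 3076
unexposed workers without the outcome: 2661 − 95 = 2566
risk, solvent-exposed workers = 332/3408 = 0.09742
risk, unexposed workers = 95/2661 = 0.03570
RR = 0.09742 / 0.03570 = 2.729

RR ≈ 2.729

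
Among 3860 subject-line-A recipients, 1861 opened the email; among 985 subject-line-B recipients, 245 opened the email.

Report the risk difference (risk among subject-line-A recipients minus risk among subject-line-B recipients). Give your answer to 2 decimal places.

risk, subject-line-A recipients = 1861/3860 = 0.4821
risk, subject-line-B recipients = 245/985 = 0.2487
risk difference = 0.4821 − 0.2487 = 0.23

0.23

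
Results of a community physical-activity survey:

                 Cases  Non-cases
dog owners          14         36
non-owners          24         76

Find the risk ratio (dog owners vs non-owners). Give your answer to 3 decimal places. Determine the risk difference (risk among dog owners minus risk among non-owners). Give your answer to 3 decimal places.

RR = 1.167; RD = 0.040

risk, dog owners = 14/50 = 0.2800
risk, non-owners = 24/100 = 0.2400
RR = 0.2800 / 0.2400 = 1.167
risk difference = 0.2800 − 0.2400 = 0.040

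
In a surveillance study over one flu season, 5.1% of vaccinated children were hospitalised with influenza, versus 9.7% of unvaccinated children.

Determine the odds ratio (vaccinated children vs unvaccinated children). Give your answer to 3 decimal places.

odds, vaccinated children = 0.0510/0.9490 = 0.0537
odds, unvaccinated children = 0.0970/0.9030 = 0.1074
OR = 0.0537 / 0.1074 = 0.500

OR ≈ 0.500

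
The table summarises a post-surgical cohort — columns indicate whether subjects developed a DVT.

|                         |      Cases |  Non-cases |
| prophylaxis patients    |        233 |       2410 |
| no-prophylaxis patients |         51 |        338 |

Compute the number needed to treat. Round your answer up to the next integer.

risk, prophylaxis patients = 233/2643 = 0.088157
risk, no-prophylaxis patients = 51/389 = 0.131105
absolute risk difference = 0.042948
1 / 0.042948 = 23.284 → round up → 24

NNT = 24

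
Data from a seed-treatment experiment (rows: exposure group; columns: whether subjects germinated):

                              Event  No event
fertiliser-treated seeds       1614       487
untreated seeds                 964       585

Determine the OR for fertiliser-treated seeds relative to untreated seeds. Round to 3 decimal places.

OR = (1614 × 585) / (487 × 964) = 944190/469468 ≈ 2.011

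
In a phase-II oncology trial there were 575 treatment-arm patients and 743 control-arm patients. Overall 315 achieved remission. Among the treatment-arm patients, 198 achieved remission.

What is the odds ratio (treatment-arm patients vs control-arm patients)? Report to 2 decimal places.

OR ≈ 2.81

treatment-arm patients without the outcome: 575 − 198 = 377
control-arm patients with the outcome: 315 − 198 = 117
control-arm patients without the outcome: 743 − 117 = 626
OR = (198 × 626) / (377 × 117) = 123948/44109 ≈ 2.81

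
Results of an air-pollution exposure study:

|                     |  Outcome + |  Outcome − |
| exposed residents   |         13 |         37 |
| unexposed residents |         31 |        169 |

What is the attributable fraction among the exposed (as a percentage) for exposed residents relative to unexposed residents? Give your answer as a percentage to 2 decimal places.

40.38%

risk, exposed residents = 13/50 = 0.2600
risk, unexposed residents = 31/200 = 0.1550
AR% = (0.2600 − 0.1550) / 0.2600 = 0.4038 → 40.38%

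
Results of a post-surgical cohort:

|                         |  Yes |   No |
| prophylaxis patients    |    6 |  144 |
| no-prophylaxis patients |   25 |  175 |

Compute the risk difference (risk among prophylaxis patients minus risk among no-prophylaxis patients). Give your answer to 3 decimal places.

risk, prophylaxis patients = 6/150 = 0.04000
risk, no-prophylaxis patients = 25/200 = 0.12500
risk difference = 0.04000 − 0.12500 = -0.085

-0.085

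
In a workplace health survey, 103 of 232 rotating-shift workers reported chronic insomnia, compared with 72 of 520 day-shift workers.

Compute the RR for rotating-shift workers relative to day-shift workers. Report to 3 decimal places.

3.206

risk, rotating-shift workers = 103/232 = 0.4440
risk, day-shift workers = 72/520 = 0.1385
RR = 0.4440 / 0.1385 = 3.206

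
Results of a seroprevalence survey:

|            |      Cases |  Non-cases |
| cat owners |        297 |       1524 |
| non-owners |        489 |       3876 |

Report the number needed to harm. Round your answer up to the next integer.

NNH = 20

risk, cat owners = 297/1821 = 0.163097
risk, non-owners = 489/4365 = 0.112027
absolute risk difference = 0.051070
1 / 0.051070 = 19.581 → round up → 20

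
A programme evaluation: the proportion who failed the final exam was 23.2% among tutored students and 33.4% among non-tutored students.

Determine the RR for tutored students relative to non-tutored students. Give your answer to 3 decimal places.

RR = 0.2320 / 0.3340 = 0.695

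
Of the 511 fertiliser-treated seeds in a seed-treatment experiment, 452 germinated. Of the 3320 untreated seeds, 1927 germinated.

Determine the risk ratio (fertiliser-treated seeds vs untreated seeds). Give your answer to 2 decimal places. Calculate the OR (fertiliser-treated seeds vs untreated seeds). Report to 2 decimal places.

RR = 1.52; OR = 5.54

risk, fertiliser-treated seeds = 452/511 = 0.8845
risk, untreated seeds = 1927/3320 = 0.5804
RR = 0.8845 / 0.5804 = 1.52
odds, fertiliser-treated seeds = 452/59 = 7.6610
odds, untreated seeds = 1927/1393 = 1.3833
OR = 7.6610 / 1.3833 = 5.54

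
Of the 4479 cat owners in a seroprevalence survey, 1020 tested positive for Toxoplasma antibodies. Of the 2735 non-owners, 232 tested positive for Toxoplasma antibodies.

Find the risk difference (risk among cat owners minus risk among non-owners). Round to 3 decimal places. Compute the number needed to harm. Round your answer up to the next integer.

risk, cat owners = 1020/4479 = 0.2277
risk, non-owners = 232/2735 = 0.0848
risk difference = 0.2277 − 0.0848 = 0.143
absolute risk difference = 0.142903
1 / 0.142903 = 6.998 → round up → 7

RD = 0.143; NNH = 7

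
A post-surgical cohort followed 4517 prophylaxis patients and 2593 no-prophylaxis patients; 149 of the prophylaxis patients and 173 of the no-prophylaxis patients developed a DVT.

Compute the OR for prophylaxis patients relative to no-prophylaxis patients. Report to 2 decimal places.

OR = (149 × 2420) / (4368 × 173) = 360580/755664 ≈ 0.48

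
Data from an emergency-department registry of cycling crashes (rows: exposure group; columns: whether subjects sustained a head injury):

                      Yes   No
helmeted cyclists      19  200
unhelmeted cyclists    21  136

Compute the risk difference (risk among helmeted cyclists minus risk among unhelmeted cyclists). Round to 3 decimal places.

-0.047

risk, helmeted cyclists = 19/219 = 0.0868
risk, unhelmeted cyclists = 21/157 = 0.1338
risk difference = 0.0868 − 0.1338 = -0.047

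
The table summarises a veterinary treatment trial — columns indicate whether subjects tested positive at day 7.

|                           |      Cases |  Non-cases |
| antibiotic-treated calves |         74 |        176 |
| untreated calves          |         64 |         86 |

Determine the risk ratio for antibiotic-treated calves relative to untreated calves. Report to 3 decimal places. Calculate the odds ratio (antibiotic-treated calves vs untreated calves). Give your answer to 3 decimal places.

RR = 0.694; OR = 0.565

risk, antibiotic-treated calves = 74/250 = 0.2960
risk, untreated calves = 64/150 = 0.4267
RR = 0.2960 / 0.4267 = 0.694
odds, antibiotic-treated calves = 74/176 = 0.4205
odds, untreated calves = 64/86 = 0.7442
OR = 0.4205 / 0.7442 = 0.565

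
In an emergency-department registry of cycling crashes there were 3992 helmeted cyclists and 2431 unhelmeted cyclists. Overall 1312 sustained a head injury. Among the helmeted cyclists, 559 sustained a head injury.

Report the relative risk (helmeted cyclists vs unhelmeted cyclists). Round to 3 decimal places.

0.452

helmeted cyclists without the outcome: 3992 − 559 = 3433
unhelmeted cyclists with the outcome: 1312 − 559 = 753
unhelmeted cyclists without the outcome: 2431 − 753 = 1678
risk, helmeted cyclists = 559/3992 = 0.1400
risk, unhelmeted cyclists = 753/2431 = 0.3097
RR = 0.1400 / 0.3097 = 0.452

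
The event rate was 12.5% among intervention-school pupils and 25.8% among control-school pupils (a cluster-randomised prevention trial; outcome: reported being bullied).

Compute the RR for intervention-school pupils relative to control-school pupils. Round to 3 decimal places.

RR = 0.1250 / 0.2580 = 0.484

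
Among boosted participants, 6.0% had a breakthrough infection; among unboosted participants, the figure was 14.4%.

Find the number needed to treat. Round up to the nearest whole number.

absolute risk difference = 0.084000
1 / 0.084000 = 11.905 → round up → 12

NNT ≈ 12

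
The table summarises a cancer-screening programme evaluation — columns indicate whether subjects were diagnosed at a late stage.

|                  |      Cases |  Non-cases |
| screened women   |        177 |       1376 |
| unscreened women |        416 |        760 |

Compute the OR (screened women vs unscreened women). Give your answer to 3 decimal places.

OR = 0.235

odds, screened women = 177/1376 = 0.1286
odds, unscreened women = 416/760 = 0.5474
OR = 0.1286 / 0.5474 = 0.235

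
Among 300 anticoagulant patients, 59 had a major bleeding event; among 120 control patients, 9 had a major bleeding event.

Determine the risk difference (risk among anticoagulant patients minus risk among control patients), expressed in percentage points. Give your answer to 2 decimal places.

12.17

risk, anticoagulant patients = 59/300 = 0.1967
risk, control patients = 9/120 = 0.0750
risk difference = 0.1967 − 0.0750 = 0.1217 → 12.17 percentage points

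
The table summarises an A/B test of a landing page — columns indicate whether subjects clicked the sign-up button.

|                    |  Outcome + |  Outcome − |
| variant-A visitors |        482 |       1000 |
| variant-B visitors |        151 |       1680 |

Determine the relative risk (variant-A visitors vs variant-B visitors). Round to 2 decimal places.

3.94

risk, variant-A visitors = 482/1482 = 0.3252
risk, variant-B visitors = 151/1831 = 0.0825
RR = 0.3252 / 0.0825 = 3.94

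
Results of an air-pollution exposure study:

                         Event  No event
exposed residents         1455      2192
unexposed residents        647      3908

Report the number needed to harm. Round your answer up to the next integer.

NNH: 4

risk, exposed residents = 1455/3647 = 0.398958
risk, unexposed residents = 647/4555 = 0.142042
absolute risk difference = 0.256916
1 / 0.256916 = 3.892 → round up → 4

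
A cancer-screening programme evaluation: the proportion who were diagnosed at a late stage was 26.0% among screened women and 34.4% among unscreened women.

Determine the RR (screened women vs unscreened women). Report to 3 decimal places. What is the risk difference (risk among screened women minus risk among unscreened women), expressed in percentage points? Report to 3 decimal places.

RR = 0.756; RD = -8.400

RR = 0.2600 / 0.3440 = 0.756
risk difference = 0.2600 − 0.3440 = -0.0840 → -8.400 percentage points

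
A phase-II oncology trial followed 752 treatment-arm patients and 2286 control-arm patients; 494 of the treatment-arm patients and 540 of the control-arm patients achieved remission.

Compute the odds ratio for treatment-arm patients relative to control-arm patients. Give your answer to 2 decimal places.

OR: 6.19

odds, treatment-arm patients = 494/258 = 1.9147
odds, control-arm patients = 540/1746 = 0.3093
OR = 1.9147 / 0.3093 = 6.19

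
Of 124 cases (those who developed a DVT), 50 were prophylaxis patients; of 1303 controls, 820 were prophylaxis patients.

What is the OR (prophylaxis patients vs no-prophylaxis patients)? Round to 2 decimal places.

odds, prophylaxis patients = 50/820 = 0.0610
odds, no-prophylaxis patients = 74/483 = 0.1532
OR = 0.0610 / 0.1532 = 0.40

0.40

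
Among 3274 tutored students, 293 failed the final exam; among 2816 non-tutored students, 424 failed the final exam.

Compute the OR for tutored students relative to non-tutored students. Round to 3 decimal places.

OR = (293 × 2392) / (2981 × 424) = 700856/1263944 ≈ 0.554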